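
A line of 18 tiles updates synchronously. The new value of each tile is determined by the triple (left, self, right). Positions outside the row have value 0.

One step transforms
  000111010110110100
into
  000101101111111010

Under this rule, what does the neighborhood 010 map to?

At position 7 the neighborhood is 010; the next row has 0 there.

0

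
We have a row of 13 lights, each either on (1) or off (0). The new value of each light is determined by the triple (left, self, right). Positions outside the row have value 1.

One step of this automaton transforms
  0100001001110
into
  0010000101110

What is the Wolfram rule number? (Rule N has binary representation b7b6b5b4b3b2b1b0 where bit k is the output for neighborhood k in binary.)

position 10: 111 → 1  (bit 7 = 1)
position 11: 110 → 1  (bit 6 = 1)
position 0: 101 → 0  (bit 5 = 0)
position 2: 100 → 1  (bit 4 = 1)
position 9: 011 → 1  (bit 3 = 1)
position 1: 010 → 0  (bit 2 = 0)
position 5: 001 → 0  (bit 1 = 0)
position 3: 000 → 0  (bit 0 = 0)
bits b7..b0 = 11011000 = 216

216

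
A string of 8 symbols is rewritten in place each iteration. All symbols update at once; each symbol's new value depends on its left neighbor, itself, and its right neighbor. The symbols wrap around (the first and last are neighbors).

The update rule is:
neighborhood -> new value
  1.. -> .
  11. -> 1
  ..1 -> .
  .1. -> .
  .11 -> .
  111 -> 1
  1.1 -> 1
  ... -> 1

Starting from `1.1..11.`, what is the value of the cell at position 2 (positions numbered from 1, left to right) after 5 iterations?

.

.1....11
1..11..1
1...1...
..1...1.
1...1...
position 2 holds .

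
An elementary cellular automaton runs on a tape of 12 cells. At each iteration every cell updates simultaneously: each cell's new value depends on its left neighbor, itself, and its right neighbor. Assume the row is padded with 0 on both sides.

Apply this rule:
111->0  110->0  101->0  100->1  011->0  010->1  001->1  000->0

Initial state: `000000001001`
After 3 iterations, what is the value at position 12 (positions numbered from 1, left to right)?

0

000000011111
000000100000
000001110000
position 12 holds 0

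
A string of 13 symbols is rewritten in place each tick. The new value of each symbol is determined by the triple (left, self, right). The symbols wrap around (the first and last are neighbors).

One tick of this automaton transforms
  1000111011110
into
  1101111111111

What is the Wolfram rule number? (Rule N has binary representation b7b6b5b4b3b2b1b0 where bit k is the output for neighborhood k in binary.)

position 5: 111 → 1  (bit 7 = 1)
position 6: 110 → 1  (bit 6 = 1)
position 7: 101 → 1  (bit 5 = 1)
position 1: 100 → 1  (bit 4 = 1)
position 4: 011 → 1  (bit 3 = 1)
position 0: 010 → 1  (bit 2 = 1)
position 3: 001 → 1  (bit 1 = 1)
position 2: 000 → 0  (bit 0 = 0)
bits b7..b0 = 11111110 = 254

254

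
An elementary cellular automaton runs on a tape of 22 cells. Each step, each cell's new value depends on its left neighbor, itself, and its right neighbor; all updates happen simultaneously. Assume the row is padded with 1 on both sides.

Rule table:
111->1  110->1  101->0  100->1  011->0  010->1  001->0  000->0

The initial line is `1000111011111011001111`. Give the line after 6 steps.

1111111000110011110010

step 1: 1100011001111001100111
step 2: 1110001100111100110011
step 3: 1111000110011110011001
step 4: 1111100011001111001100
step 5: 1111110001100111100110
step 6: 1111111000110011110010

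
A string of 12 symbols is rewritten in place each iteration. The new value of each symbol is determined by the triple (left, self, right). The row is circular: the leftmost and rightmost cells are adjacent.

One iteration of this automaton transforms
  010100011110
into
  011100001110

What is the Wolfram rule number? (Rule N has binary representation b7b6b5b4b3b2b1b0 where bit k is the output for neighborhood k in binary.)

position 8: 111 → 1  (bit 7 = 1)
position 10: 110 → 1  (bit 6 = 1)
position 2: 101 → 1  (bit 5 = 1)
position 4: 100 → 0  (bit 4 = 0)
position 7: 011 → 0  (bit 3 = 0)
position 1: 010 → 1  (bit 2 = 1)
position 0: 001 → 0  (bit 1 = 0)
position 5: 000 → 0  (bit 0 = 0)
bits b7..b0 = 11100100 = 228

228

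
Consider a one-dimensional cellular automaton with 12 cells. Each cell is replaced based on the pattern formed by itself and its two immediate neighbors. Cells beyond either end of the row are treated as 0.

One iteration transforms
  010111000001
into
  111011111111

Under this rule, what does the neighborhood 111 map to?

1

At position 4 the neighborhood is 111; the next row has 1 there.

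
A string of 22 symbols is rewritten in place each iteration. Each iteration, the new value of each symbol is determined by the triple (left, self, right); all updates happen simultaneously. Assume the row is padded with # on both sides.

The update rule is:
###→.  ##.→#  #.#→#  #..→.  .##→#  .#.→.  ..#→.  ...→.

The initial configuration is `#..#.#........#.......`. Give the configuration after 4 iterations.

#.....................

#...#.................
#.....................
#.....................  (fixed point — unchanged through iteration 4)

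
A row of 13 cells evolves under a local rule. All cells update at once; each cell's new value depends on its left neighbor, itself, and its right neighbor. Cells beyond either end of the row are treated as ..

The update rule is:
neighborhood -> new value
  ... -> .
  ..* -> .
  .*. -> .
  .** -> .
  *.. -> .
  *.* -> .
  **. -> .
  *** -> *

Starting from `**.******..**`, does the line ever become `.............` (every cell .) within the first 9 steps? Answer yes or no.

....****.....
.....**......
.............
all cells are . at step 3

yes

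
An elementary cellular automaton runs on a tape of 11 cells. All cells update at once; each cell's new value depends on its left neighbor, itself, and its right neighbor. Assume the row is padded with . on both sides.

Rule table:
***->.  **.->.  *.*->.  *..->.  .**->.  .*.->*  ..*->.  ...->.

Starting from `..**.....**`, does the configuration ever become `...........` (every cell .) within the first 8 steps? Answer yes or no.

...........
all cells are . at step 1

yes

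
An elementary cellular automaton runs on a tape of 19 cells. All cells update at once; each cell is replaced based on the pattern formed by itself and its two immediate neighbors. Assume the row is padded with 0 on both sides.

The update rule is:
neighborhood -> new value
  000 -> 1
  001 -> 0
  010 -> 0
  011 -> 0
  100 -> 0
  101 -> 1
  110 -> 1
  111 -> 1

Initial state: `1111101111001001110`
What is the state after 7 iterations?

0010100111110110110

iteration 1: 0111110111000000110
iteration 2: 0011111011011110010
iteration 3: 1001111101101110000
iteration 4: 0000111110110110111
iteration 5: 1110011111011011011
iteration 6: 0110001111101101101
iteration 7: 0010100111110110110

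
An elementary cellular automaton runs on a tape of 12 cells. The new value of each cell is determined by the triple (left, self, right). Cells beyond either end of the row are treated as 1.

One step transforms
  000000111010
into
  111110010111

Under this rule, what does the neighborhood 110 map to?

0

At position 8 the neighborhood is 110; the next row has 0 there.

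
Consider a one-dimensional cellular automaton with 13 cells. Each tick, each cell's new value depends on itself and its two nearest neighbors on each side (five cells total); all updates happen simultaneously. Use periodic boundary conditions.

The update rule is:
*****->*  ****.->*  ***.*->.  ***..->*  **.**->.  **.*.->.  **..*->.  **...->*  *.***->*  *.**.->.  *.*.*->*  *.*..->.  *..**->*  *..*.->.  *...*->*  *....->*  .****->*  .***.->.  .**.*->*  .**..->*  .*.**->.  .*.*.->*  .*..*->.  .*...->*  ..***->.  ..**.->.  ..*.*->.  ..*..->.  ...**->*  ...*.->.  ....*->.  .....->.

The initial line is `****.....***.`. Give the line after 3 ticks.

tick 1: ******..*....
tick 2: .*****...**.*
tick 3: .********.*.*

.********.*.*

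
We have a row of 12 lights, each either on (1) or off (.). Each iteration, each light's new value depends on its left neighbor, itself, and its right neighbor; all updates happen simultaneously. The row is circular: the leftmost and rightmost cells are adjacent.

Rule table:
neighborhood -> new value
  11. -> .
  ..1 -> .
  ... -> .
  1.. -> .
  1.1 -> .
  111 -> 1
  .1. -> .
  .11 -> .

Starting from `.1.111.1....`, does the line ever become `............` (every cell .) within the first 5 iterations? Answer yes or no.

yes

....1.......
............
all cells are . at iteration 2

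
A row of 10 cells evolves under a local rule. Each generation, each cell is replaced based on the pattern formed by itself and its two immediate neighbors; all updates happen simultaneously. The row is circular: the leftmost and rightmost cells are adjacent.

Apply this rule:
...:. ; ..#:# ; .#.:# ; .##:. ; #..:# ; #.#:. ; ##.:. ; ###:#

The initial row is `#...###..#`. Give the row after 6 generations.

#...###..#

generation 1: .#.#.#.##.
generation 2: ##.#.#...#
generation 3: #..#.##.#.
generation 4: ####....#.
generation 5: .##.#..##.
generation 6: #...###..#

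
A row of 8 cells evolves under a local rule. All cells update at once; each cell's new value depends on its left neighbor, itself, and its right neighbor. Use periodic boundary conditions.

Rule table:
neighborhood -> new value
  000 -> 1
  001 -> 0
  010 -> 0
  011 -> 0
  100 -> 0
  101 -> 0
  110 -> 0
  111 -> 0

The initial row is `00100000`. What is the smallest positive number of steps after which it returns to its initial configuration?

2

10001111
00100000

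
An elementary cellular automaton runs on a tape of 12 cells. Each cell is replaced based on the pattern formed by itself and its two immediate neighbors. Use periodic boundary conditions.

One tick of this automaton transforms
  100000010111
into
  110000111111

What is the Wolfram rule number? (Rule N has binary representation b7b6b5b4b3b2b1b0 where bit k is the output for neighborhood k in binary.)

position 10: 111 → 1  (bit 7 = 1)
position 0: 110 → 1  (bit 6 = 1)
position 8: 101 → 1  (bit 5 = 1)
position 1: 100 → 1  (bit 4 = 1)
position 9: 011 → 1  (bit 3 = 1)
position 7: 010 → 1  (bit 2 = 1)
position 6: 001 → 1  (bit 1 = 1)
position 2: 000 → 0  (bit 0 = 0)
bits b7..b0 = 11111110 = 254

254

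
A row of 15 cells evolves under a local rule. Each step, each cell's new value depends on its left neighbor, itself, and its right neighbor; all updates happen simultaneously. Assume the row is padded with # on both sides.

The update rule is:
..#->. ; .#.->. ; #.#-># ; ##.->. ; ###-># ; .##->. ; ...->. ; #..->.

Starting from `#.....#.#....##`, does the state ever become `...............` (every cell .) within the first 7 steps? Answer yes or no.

.......#......#
...............
all cells are . at step 2

yes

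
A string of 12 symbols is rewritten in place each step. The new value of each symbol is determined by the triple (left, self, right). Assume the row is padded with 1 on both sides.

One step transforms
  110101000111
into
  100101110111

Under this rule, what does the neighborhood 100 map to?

At position 6 the neighborhood is 100; the next row has 1 there.

1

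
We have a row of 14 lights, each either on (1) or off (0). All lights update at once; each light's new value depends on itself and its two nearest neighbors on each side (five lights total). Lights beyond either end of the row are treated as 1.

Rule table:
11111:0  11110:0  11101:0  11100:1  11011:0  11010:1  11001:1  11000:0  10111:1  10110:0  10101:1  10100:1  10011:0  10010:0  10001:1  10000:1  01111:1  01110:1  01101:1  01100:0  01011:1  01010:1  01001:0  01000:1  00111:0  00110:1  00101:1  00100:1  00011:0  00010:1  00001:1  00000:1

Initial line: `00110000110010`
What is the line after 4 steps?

01110011111110

10100110101011
01100111111111
00010010000000
01110011111110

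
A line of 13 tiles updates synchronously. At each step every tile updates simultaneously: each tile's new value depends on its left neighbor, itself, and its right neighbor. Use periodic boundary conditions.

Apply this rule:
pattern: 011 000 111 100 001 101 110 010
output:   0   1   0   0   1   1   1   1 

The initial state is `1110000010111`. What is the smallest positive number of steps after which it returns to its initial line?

13

step 1: 0010111111000
step 2: 1111000001011
step 3: 0001011111100
step 4: 1111100000101
step 5: 0000101111110
step 6: 1111110000010
step 7: 0000010111111
step 8: 0111111000001
step 9: 1000001011111
step 10: 1011111100000
step 11: 1100000101111
step 12: 0101111110000
step 13: 1110000010111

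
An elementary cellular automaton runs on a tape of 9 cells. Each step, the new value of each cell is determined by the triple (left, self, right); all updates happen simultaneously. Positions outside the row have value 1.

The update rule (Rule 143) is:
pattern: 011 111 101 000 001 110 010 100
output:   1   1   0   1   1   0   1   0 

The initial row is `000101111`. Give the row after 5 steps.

010111111

011101111
011001111
010011111
010111111
010111111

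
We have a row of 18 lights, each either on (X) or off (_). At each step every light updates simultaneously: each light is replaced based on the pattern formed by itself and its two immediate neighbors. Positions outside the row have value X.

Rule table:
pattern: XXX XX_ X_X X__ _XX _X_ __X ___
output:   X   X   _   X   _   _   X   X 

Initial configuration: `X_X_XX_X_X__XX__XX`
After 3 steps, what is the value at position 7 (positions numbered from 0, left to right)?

X

step 1: X____X____XX_XXX_X
step 2: XXXXX_XXXX_X__XX__
step 3: XXXXX__XXX__XX_XXX
position 7 holds X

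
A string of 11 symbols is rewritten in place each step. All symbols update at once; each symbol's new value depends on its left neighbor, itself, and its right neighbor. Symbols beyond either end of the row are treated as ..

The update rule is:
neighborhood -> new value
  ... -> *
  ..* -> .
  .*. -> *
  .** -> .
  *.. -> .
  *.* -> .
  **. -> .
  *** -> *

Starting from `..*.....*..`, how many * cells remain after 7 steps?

*.*.***.*.*
*.*..*..*.*
*.*..*..*.*  (fixed point — unchanged through step 7)
count of *: 5

5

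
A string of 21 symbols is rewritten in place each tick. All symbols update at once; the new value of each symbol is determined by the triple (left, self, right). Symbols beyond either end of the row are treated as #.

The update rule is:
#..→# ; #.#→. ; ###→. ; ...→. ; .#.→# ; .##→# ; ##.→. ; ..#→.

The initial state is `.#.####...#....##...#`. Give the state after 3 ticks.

.#.#.#.#..#.##.#.#..#

tick 1: .#.#...#..##...#.#..#
tick 2: .#.##..##.#.#..#.##.#
tick 3: .#.#.#.#..#.##.#.#..#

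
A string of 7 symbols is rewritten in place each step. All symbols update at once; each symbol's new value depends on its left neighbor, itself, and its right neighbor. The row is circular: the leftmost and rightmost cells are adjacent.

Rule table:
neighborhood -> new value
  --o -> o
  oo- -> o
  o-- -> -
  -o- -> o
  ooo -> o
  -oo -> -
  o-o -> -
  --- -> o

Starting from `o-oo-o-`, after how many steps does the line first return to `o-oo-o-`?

2

step 1: o--o-o-
step 2: o-oo-o-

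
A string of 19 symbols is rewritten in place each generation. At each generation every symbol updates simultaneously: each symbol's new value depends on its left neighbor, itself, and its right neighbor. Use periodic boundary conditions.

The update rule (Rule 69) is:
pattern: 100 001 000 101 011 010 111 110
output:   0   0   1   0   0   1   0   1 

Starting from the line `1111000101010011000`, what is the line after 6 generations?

0101010101010101010

generation 1: 0001010101010001010
generation 2: 1101010101010101010
generation 3: 0101010101010101010
generation 4: 0101010101010101010  (fixed point — unchanged through generation 6)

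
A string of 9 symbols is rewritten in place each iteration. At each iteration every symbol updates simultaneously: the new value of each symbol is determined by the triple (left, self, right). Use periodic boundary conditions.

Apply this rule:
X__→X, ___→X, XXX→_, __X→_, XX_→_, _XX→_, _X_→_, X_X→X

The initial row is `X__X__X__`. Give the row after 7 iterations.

_X__X__X_

iteration 1: _X__X__X_
iteration 2: __X__X__X
iteration 3: X__X__X__  (repeats iteration 0; period 3)
iteration 7: _X__X__X_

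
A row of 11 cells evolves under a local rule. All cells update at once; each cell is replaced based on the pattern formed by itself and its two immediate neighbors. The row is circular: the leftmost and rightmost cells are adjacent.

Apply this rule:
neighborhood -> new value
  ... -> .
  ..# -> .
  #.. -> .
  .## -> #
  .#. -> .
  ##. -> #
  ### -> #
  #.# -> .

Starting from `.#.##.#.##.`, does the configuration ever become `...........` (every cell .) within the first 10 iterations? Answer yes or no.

no

...##...##.
...##...##.  (fixed point — unchanged through iteration 10)
iteration 10 is ...##...##., still not uniform .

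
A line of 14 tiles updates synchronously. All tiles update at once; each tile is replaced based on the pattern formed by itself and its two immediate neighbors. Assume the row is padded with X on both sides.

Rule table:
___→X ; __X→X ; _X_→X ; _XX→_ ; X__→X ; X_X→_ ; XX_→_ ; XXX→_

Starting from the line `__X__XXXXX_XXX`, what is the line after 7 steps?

XXXXX_________

step 1: XXXXX_________
step 2: _____XXXXXXXXX
step 3: XXXXX_________  (repeats step 1; period 2)
step 7: XXXXX_________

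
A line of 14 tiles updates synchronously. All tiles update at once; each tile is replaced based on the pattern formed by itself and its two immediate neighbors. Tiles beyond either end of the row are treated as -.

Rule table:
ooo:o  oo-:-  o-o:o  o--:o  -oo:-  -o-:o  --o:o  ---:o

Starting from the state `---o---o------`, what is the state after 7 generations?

-oo-o-oo-o-oo-

oooooooooooooo
-oooooooooooo-
o-oooooooooo-o
oo-oooooooo-oo
--o-oooooo-o--
oooo-oooo-oooo
-oo-o-oo-o-oo-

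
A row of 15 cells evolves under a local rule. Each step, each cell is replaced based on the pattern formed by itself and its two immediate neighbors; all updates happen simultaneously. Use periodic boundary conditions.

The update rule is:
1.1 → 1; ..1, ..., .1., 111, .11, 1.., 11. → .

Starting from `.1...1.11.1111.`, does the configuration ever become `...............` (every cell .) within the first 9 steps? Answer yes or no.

step 1: ......1..1.....
step 2: ...............
all cells are . at step 2

yes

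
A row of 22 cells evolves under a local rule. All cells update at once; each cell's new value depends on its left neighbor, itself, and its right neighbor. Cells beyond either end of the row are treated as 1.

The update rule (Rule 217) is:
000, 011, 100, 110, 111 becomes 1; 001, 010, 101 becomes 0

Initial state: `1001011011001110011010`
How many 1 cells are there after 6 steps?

17

1100011011101111011000
1111011011101111011110
1111011011101111011110  (fixed point — unchanged through step 6)
count of 1: 17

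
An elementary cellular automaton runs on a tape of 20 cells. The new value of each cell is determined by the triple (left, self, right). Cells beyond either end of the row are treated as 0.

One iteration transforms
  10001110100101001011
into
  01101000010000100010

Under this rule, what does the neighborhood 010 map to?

0

At position 0 the neighborhood is 010; the next row has 0 there.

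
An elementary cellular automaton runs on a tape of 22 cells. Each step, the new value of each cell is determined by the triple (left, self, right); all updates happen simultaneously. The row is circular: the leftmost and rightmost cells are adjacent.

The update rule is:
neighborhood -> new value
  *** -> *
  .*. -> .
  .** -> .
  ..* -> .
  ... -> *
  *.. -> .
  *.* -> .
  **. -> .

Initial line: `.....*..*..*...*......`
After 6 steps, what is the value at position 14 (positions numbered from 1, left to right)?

****.........*...*****
***..*******...*..****
**....*****..*.....***
*..**..***.....***..**
........*..***..*....*
.******.....*.....**..
position 14 holds .

.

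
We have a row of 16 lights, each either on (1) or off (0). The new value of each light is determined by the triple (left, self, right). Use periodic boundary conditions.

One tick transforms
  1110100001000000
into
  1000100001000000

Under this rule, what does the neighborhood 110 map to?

0

At position 2 the neighborhood is 110; the next row has 0 there.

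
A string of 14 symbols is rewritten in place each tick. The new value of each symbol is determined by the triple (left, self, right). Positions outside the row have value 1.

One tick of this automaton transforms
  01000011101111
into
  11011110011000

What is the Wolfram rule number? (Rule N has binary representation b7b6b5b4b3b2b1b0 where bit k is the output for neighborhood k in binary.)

47

position 7: 111 → 0  (bit 7 = 0)
position 8: 110 → 0  (bit 6 = 0)
position 0: 101 → 1  (bit 5 = 1)
position 2: 100 → 0  (bit 4 = 0)
position 6: 011 → 1  (bit 3 = 1)
position 1: 010 → 1  (bit 2 = 1)
position 5: 001 → 1  (bit 1 = 1)
position 3: 000 → 1  (bit 0 = 1)
bits b7..b0 = 00101111 = 47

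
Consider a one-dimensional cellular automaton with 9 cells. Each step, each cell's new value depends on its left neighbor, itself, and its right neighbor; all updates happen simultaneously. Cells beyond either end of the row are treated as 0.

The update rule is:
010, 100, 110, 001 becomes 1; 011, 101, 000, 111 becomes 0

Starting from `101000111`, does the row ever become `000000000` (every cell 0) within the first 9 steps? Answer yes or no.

no

101101001
100101111
111100001
000110011
001011101
011000101
101101101
100100101
111111101
step 9 is 111111101, still not uniform 0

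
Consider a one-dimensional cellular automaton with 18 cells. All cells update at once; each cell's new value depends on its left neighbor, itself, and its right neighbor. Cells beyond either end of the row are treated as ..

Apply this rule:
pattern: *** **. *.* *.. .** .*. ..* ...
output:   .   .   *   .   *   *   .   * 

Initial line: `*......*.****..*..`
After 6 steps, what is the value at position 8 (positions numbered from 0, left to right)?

step 1: *.****.***.....*.*
step 2: ***...**...***.***
step 3: *...*.*..*.*..**..
step 4: *.*.***..***..*..*
step 5: *****....*....*..*
step 6: *.....**.*.**.*..*
position 8 holds .

.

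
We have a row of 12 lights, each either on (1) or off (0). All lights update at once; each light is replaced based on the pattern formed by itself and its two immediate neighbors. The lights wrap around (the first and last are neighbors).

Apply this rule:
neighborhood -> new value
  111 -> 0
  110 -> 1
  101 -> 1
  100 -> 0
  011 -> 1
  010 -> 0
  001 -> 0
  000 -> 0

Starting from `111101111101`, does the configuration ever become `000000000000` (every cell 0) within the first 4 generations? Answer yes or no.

000111000111
000101000101
000010000010
000000000000
all cells are 0 at generation 4

yes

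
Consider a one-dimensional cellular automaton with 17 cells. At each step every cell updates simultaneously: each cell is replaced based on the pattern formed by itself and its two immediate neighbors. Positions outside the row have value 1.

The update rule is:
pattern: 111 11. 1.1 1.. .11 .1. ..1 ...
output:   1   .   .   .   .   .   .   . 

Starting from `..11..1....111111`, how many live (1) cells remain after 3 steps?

............11111
.............1111
..............111
count of 1: 3

3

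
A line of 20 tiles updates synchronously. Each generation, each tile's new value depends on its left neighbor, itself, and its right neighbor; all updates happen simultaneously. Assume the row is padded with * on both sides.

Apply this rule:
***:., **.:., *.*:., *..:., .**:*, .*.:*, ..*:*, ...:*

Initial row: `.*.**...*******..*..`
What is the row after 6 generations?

.*.*..***.......**.*
.*.*.**...*******..*
.*.*.*..***.......**
.*.*.*.**...*******.
.*.*.*.*..***.......
.*.*.*.*.**...******

.*.*.*.*.**...******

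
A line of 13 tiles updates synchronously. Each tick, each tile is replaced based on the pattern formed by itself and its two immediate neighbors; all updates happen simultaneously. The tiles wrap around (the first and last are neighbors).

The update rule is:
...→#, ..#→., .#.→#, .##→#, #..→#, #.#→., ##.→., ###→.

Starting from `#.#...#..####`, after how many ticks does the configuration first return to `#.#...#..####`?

..###.##.#...
#.#...#..####

2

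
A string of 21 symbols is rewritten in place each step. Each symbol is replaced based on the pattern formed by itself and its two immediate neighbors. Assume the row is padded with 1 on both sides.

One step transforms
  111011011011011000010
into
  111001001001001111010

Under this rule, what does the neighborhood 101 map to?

At position 3 the neighborhood is 101; the next row has 0 there.

0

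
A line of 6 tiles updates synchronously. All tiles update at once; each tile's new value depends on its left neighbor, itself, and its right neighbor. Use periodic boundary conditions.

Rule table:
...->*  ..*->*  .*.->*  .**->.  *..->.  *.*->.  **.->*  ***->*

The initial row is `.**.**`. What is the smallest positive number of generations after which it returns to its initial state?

..*..*
.**.**

2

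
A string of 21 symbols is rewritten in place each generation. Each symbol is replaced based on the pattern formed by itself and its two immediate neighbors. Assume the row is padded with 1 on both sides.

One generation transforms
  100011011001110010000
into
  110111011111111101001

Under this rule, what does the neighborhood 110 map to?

1

At position 0 the neighborhood is 110; the next row has 1 there.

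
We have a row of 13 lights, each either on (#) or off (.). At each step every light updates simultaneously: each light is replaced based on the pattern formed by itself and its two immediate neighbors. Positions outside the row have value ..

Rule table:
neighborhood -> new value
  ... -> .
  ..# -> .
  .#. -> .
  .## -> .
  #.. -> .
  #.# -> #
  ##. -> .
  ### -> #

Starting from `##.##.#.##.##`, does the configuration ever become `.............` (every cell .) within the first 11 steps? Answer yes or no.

yes

step 1: ..#..#.#..#..
step 2: ......#......
step 3: .............
all cells are . at step 3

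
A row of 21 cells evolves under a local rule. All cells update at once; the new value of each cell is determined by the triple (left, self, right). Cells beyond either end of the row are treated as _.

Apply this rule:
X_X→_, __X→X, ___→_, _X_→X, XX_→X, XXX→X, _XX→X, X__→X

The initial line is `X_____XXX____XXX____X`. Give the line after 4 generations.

XX___XXXXX__XXXXX__XX
XXX_XXXXXXXXXXXXXXXXX
XXX_XXXXXXXXXXXXXXXXX  (fixed point — unchanged through generation 4)

XXX_XXXXXXXXXXXXXXXXX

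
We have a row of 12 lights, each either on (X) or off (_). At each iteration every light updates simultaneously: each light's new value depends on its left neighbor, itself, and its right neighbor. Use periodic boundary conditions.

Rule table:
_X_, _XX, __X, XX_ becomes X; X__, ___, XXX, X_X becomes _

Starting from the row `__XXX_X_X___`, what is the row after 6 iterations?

iteration 1: _XX_X_X_X___
iteration 2: XXX_X_X_X___
iteration 3: X_X_X_X_X__X
iteration 4: X_X_X_X_X_XX
iteration 5: X_X_X_X_X_X_
iteration 6: X_X_X_X_X_X_

X_X_X_X_X_X_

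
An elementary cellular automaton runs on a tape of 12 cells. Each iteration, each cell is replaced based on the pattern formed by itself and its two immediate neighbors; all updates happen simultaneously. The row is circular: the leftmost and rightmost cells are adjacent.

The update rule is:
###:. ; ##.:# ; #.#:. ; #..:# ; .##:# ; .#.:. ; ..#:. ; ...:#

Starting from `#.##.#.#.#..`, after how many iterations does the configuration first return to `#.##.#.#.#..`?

..##......#.
#.#######..#
#.#.....##.#
#..####.##.#
##.#..#.##.#
.#..#...##.#
..#..##.##..
#..#.##.####
##...##.#...
####.##..##.
#..#.###.##.
.#...#.#.##.
..##.....###
#.######.#.#
#.#....#...#
#..###..##.#
##.#.##.##.#
.#...##.##.#
..##.##.##..
#.##.##.####
#.##.##.#...
..##.##..##.
#.##.###.###
#.##.#.#.#..

24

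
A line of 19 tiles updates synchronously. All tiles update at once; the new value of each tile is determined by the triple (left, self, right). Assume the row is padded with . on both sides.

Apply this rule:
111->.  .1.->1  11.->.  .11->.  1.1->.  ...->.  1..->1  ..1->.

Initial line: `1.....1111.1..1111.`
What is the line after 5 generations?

....11.........11.1

generation 1: 11.........11.....1
generation 2: ..1..........1....1
generation 3: ..11.........11...1
generation 4: ....1..........1..1
generation 5: ....11.........11.1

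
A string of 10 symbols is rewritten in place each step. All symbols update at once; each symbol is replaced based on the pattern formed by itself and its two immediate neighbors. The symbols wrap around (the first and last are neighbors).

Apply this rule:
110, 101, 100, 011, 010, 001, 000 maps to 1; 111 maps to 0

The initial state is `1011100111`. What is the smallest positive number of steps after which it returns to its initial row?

1110111100
1011100111

2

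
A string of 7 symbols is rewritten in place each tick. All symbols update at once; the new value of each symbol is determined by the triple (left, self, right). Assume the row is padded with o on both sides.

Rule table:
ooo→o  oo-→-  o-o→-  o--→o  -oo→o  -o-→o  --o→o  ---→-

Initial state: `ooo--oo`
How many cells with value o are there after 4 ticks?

tick 1: oo-oooo
tick 2: o--oooo
tick 3: -oooooo
tick 4: -oooooo
count of o: 6

6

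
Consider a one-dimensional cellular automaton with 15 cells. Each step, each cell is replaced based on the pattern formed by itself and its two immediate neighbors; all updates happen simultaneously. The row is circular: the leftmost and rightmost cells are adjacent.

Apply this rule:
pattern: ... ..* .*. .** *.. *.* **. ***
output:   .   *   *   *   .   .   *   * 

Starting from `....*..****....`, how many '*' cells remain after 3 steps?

9

...**.*****....
..***.*****....
.****.*****....
count of *: 9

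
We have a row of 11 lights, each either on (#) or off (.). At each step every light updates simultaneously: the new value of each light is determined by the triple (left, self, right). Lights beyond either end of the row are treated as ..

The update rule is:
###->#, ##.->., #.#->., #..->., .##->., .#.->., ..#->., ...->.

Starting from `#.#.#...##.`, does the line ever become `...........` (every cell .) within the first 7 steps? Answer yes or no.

yes

step 1: ...........
all cells are . at step 1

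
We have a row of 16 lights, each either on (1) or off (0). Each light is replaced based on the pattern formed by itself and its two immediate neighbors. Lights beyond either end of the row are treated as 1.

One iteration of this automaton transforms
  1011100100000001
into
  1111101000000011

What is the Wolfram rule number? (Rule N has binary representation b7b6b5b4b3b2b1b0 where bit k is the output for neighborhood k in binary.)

234

position 3: 111 → 1  (bit 7 = 1)
position 0: 110 → 1  (bit 6 = 1)
position 1: 101 → 1  (bit 5 = 1)
position 5: 100 → 0  (bit 4 = 0)
position 2: 011 → 1  (bit 3 = 1)
position 7: 010 → 0  (bit 2 = 0)
position 6: 001 → 1  (bit 1 = 1)
position 9: 000 → 0  (bit 0 = 0)
bits b7..b0 = 11101010 = 234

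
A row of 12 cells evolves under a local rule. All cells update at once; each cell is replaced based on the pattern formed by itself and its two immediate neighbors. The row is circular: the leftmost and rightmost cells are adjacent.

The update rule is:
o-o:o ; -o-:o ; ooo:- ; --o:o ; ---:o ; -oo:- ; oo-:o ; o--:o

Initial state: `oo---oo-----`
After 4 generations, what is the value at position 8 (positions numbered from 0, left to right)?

-

-oooo-oooooo
o---oo-----o
oooo-oooooo-
---oo-----oo
position 8 holds -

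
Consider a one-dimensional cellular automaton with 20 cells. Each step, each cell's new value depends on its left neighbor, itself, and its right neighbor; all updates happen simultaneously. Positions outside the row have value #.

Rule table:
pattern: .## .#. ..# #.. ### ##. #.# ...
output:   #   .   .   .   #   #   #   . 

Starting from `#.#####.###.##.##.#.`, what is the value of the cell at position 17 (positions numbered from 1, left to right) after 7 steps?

##################.#
####################
####################  (fixed point — unchanged through step 7)
position 17 holds #

#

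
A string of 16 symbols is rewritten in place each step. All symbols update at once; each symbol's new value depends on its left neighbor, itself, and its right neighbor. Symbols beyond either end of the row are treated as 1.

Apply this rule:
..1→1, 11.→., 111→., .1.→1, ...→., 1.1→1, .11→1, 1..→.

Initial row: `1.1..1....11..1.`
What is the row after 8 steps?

step 1: .11.11...11..111
step 2: 11.11...11..11..
step 3: ..11...11..11..1
step 4: .11...11..11..11
step 5: 11...11..11..11.
step 6: ....11..11..11.1
step 7: ...11..11..11.11
step 8: ..11..11..11.11.

..11..11..11.11.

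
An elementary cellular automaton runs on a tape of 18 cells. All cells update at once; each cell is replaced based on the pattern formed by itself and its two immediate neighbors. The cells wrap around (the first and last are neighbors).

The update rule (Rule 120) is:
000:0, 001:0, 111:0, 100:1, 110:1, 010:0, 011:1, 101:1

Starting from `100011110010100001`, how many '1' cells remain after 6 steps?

9

step 1: 110010011001010001
step 2: 011001011100101001
step 3: 111100110110010100
step 4: 100110111111001010
step 5: 010111100001100101
step 6: 101100110001110010
count of 1: 9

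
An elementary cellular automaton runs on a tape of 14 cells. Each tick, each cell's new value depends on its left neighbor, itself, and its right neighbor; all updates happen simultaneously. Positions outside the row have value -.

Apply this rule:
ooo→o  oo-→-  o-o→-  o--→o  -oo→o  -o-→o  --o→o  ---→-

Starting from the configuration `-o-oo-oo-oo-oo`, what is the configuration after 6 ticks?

oooooooooo-ooo

oo-o--o--o--o-
o--ooooooooooo
ooooooooooooo-
oooooooooooo-o
ooooooooooo--o
oooooooooo-ooo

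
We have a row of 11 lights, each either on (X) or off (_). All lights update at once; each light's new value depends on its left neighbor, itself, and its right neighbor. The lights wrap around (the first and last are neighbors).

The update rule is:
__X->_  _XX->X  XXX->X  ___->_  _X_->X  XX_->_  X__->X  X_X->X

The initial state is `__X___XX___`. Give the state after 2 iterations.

__X_X_XXXX_

__XX__X_X__
__X_X_XXXX_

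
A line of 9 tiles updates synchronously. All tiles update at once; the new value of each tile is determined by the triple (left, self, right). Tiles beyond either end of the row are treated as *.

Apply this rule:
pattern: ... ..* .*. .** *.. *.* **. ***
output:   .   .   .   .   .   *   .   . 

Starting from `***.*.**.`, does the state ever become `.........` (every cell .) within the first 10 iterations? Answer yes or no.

yes

...*.*..*
....*....
.........
all cells are . at iteration 3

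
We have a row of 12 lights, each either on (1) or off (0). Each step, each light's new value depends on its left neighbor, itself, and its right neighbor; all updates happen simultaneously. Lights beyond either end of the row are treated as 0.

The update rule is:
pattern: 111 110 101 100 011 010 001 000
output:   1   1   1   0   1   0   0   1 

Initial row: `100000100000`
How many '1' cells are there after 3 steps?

001110001111
101110101111
011111011111
count of 1: 10

10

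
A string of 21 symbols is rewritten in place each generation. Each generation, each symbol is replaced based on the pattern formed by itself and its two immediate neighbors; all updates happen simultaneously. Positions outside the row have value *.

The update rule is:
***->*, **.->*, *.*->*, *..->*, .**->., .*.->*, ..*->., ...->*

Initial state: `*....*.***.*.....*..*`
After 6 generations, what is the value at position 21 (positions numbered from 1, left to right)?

*

****.**.********.**..
*****.**.********.**.
******.**.********.**
*******.**.********.*
********.**.********.
*********.**.********
position 21 holds *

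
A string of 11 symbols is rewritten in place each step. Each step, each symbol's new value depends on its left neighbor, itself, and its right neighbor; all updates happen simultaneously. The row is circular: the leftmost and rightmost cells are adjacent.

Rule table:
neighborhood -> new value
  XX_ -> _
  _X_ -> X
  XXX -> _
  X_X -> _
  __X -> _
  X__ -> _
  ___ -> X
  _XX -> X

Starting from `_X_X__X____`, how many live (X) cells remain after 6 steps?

_X_X__X_XXX
_X_X__X_X__
_X_X__X_X_X
_X_X__X_X_X  (fixed point — unchanged through step 6)
count of X: 5

5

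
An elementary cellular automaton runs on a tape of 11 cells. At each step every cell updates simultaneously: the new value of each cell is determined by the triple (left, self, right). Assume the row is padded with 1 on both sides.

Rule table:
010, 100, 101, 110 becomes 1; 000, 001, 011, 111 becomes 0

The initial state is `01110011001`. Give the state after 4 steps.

10110011000

step 1: 10011001100
step 2: 11001100110
step 3: 01100110011
step 4: 10110011000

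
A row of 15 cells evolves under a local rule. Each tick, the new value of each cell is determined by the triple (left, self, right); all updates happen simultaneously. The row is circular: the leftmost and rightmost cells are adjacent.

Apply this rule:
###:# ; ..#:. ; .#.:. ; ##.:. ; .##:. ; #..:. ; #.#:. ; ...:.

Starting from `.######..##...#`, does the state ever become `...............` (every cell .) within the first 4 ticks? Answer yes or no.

..####.........
...##..........
...............
all cells are . at tick 3

yes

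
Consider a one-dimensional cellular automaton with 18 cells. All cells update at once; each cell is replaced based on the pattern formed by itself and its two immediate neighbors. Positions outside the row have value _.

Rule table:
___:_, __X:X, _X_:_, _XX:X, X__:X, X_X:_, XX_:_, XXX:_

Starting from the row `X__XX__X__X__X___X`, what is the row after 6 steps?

step 1: _XXX_XX_XX_XX_X_X_
step 2: XX___X__X__X_____X
step 3: X_X_X_XX_XX_X___X_
step 4: ______X__X___X_X_X
step 5: _____X_XX_X_X_____
step 6: ____X__X_____X____

____X__X_____X____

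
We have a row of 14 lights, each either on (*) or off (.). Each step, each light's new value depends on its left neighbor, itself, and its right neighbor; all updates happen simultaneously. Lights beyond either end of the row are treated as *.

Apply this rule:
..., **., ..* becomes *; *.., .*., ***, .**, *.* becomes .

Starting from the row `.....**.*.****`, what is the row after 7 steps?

step 1: .****.*.......
step 2: ....*...******
step 3: .***..**......
step 4: ...*.*.*.*****
step 5: .**...........
step 6: ..*.**********
step 7: .*............

.*............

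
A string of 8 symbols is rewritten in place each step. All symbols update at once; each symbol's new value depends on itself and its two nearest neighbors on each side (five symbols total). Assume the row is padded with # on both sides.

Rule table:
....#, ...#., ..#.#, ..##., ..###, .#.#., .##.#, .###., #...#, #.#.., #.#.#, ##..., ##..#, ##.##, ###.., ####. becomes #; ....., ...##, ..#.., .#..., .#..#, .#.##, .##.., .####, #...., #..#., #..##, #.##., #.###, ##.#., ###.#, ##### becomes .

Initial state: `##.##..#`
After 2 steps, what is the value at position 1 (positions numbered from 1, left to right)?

#.#..#.#
..#..#..
position 1 holds .

.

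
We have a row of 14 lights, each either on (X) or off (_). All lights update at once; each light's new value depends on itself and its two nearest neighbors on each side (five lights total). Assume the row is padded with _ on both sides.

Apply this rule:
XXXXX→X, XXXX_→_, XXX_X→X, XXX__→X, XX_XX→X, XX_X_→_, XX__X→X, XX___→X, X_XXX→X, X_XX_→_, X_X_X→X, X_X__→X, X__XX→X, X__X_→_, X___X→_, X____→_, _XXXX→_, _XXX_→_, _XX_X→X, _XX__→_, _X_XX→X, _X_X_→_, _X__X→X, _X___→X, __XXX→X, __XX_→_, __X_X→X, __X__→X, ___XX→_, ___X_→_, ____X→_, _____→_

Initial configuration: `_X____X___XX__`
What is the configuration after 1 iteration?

_XX___XX____X_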